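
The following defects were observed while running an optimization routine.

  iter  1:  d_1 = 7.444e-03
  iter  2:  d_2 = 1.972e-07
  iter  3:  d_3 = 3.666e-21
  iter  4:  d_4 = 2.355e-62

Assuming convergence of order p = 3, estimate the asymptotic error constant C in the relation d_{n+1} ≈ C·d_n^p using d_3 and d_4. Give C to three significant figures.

C ≈ d_4 / d_3^3
  = 2.355e-62 / (3.666e-21)^3
  = 2.355e-62 / 4.92694e-62 ≈ 0.47798

0.478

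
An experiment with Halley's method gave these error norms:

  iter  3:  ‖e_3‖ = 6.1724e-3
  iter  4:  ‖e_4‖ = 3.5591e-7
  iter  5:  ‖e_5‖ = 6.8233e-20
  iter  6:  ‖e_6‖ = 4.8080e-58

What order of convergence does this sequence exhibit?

Consecutive ratios: ‖e_6‖/‖e_5‖ = 4.8080e-58/6.8233e-20 = 7.04644e-39, ‖e_5‖/‖e_4‖ = 6.8233e-20/3.5591e-7 = 1.91714e-13.
p ≈ ln(7.04644e-39)/ln(1.91714e-13) = -87.8483/-29.2828 ≈ 3.00.
So the convergence is cubic (order 3).

3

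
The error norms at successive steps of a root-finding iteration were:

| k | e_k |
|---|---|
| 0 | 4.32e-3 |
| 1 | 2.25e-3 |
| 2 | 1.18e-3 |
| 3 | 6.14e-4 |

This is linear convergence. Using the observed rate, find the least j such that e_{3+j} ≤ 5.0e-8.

15

Rate ρ ≈ e_3/e_2 = 6.14e-4/1.18e-3 = 0.5203.
After j more steps, e_{3+j} ≈ 6.14e-4·ρ^j; need ρ^j ≤ 5.0e-8/6.14e-4 = 8.14332e-05.
j ≥ ln(8.14332e-05)/ln(0.5203) = -9.4157/-0.65335 = 14.411.
So 15 more iterations are needed.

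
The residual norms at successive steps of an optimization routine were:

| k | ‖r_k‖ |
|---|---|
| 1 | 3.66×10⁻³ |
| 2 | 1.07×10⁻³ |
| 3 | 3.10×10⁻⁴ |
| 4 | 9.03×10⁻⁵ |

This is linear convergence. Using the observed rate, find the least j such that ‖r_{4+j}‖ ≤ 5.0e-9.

8

Rate ρ ≈ ‖r_4‖/‖r_3‖ = 9.03×10⁻⁵/3.10×10⁻⁴ = 0.2913.
After j more steps, ‖r_{4+j}‖ ≈ 9.03×10⁻⁵·ρ^j; need ρ^j ≤ 5.0e-9/9.03×10⁻⁵ = 5.5371e-05.
j ≥ ln(5.5371e-05)/ln(0.2913) = -9.8015/-1.23340 = 7.947.
So 8 more iterations are needed.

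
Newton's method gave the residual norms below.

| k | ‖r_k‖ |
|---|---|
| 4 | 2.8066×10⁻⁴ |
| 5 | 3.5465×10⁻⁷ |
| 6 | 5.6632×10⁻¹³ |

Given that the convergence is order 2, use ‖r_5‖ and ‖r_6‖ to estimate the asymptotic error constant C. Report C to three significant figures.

C ≈ ‖r_6‖ / ‖r_5‖^2
  = 5.6632×10⁻¹³ / (3.5465×10⁻⁷)^2
  = 5.6632×10⁻¹³ / 1.25777e-13 ≈ 4.5026

4.50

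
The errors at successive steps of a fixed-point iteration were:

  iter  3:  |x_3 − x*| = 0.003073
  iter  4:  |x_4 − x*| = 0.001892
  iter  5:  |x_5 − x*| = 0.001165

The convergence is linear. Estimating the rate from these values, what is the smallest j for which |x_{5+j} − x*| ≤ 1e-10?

34

Rate ρ ≈ |x_5 − x*|/|x_4 − x*| = 0.001165/0.001892 = 0.6158.
After j more steps, |x_{5+j} − x*| ≈ 0.001165·ρ^j; need ρ^j ≤ 1e-10/0.001165 = 8.58369e-08.
j ≥ ln(8.58369e-08)/ln(0.6158) = -16.2708/-0.48483 = 33.560.
So 34 more iterations are needed.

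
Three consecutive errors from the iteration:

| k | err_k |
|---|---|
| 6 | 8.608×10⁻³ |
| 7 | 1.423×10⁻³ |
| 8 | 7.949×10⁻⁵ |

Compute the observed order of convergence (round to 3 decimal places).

1.603

p ≈ ln(err_8/err_7) / ln(err_7/err_6)
  = ln(7.949×10⁻⁵/1.423×10⁻³) / ln(1.423×10⁻³/8.608×10⁻³)
  = ln(0.0558609) / ln(0.165311)
  = -2.884891 / -1.799927 ≈ 1.602782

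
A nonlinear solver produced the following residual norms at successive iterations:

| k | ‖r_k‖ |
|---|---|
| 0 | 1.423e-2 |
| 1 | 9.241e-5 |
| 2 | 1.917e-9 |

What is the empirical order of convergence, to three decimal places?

2.141

p ≈ ln(‖r_2‖/‖r_1‖) / ln(‖r_1‖/‖r_0‖)
  = ln(1.917e-9/9.241e-5) / ln(9.241e-5/1.423e-2)
  = ln(2.07445e-05) / ln(0.00649403)
  = -10.783229 / -5.036872 ≈ 2.140858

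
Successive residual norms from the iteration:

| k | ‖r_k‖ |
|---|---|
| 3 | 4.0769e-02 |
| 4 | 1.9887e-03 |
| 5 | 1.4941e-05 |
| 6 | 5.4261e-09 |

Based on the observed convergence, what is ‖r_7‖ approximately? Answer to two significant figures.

First estimate the order: p ≈ ln(‖r_6‖/‖r_5‖) / ln(‖r_5‖/‖r_4‖) = ln(5.4261e-09/1.4941e-05)/ln(1.4941e-05/1.9887e-03) = ln(0.000363168)/ln(0.00751295) ≈ 1.6194.
Then ‖r_7‖ ≈ ‖r_6‖·(‖r_6‖/‖r_5‖)^p = 5.4261e-09·(0.000363168)^1.6194 = 5.4261e-09·2.68806e-06 ≈ 1.459e-14.

1.5e-14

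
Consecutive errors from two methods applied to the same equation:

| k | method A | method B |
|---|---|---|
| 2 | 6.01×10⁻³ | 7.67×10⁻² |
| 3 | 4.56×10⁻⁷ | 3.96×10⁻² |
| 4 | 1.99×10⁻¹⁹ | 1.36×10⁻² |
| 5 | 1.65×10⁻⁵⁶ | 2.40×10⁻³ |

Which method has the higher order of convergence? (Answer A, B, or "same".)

A

Method A: p ≈ ln(1.65×10⁻⁵⁶/1.99×10⁻¹⁹)/ln(1.99×10⁻¹⁹/4.56×10⁻⁷) ≈ 3.00.
Method B: p ≈ ln(2.40×10⁻³/1.36×10⁻²)/ln(1.36×10⁻²/3.96×10⁻²) ≈ 1.62.
Method A has the higher order (≈3.0 vs ≈1.6).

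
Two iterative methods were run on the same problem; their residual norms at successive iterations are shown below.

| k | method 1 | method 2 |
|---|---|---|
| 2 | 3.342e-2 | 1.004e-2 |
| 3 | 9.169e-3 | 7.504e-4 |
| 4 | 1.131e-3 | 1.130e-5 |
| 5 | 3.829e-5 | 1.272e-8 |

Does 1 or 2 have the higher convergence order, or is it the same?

Method 1: p ≈ ln(3.829e-5/1.131e-3)/ln(1.131e-3/9.169e-3) ≈ 1.62.
Method 2: p ≈ ln(1.272e-8/1.130e-5)/ln(1.130e-5/7.504e-4) ≈ 1.62.
Both orders ≈ 1.6 — effectively the same.

same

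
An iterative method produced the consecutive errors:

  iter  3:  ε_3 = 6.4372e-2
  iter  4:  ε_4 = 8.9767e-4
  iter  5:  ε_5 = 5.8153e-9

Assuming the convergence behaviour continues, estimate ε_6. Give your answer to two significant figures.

First estimate the order: p ≈ ln(ε_5/ε_4) / ln(ε_4/ε_3) = ln(5.8153e-9/8.9767e-4)/ln(8.9767e-4/6.4372e-2) = ln(6.47822e-06)/ln(0.013945) ≈ 2.7962.
Then ε_6 ≈ ε_5·(ε_5/ε_4)^p = 5.8153e-9·(6.47822e-06)^2.7962 = 5.8153e-9·3.10308e-15 ≈ 1.805e-23.

1.8e-23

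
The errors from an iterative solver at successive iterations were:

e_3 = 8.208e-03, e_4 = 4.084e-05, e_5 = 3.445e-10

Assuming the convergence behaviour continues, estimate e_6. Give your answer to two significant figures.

First estimate the order: p ≈ ln(e_5/e_4) / ln(e_4/e_3) = ln(3.445e-10/4.084e-05)/ln(4.084e-05/8.208e-03) = ln(8.43536e-06)/ln(0.00497563) ≈ 2.2030.
Then e_6 ≈ e_5·(e_5/e_4)^p = 3.445e-10·(8.43536e-06)^2.2030 = 3.445e-10·6.64058e-12 ≈ 2.288e-21.

2.3e-21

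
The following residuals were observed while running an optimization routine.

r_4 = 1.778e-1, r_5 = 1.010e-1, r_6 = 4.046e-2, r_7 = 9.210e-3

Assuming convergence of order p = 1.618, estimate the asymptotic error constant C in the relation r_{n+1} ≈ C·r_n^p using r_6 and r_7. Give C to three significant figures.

C ≈ r_7 / r_6^1.618
  = 9.210e-3 / (4.046e-2)^1.618
  = 9.210e-3 / 0.00557401 ≈ 1.6523

1.65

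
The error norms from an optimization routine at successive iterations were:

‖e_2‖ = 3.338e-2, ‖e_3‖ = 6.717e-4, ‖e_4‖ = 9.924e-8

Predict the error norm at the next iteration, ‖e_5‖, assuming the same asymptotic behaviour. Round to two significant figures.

First estimate the order: p ≈ ln(‖e_4‖/‖e_3‖) / ln(‖e_3‖/‖e_2‖) = ln(9.924e-8/6.717e-4)/ln(6.717e-4/3.338e-2) = ln(0.000147745)/ln(0.0201228) ≈ 2.2581.
Then ‖e_5‖ ≈ ‖e_4‖·(‖e_4‖/‖e_3‖)^p = 9.924e-8·(0.000147745)^2.2581 = 9.924e-8·2.24066e-09 ≈ 2.224e-16.

2.2e-16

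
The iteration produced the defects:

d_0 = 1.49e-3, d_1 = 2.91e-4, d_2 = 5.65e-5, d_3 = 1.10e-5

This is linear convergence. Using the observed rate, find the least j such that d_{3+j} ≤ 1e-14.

Rate ρ ≈ d_3/d_2 = 1.10e-5/5.65e-5 = 0.1947.
After j more steps, d_{3+j} ≈ 1.10e-5·ρ^j; need ρ^j ≤ 1e-14/1.10e-5 = 9.09091e-10.
j ≥ ln(9.09091e-10)/ln(0.1947) = -20.8186/-1.63630 = 12.723.
So 13 more iterations are needed.

13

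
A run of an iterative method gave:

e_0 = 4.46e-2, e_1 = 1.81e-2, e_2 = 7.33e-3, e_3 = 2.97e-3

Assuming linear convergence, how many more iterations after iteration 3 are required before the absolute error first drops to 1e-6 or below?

Rate ρ ≈ e_3/e_2 = 2.97e-3/7.33e-3 = 0.4052.
After j more steps, e_{3+j} ≈ 2.97e-3·ρ^j; need ρ^j ≤ 1e-6/2.97e-3 = 0.0003367.
j ≥ ln(0.0003367)/ln(0.4052) = -7.9963/-0.90337 = 8.852.
So 9 more iterations are needed.

9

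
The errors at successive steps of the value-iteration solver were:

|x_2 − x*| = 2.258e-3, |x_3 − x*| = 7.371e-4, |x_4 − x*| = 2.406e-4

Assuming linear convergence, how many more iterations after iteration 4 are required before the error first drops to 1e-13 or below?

20

Rate ρ ≈ |x_4 − x*|/|x_3 − x*| = 2.406e-4/7.371e-4 = 0.3264.
After j more steps, |x_{4+j} − x*| ≈ 2.406e-4·ρ^j; need ρ^j ≤ 1e-13/2.406e-4 = 4.15628e-10.
j ≥ ln(4.15628e-10)/ln(0.3264) = -21.6012/-1.11963 = 19.293.
So 20 more iterations are needed.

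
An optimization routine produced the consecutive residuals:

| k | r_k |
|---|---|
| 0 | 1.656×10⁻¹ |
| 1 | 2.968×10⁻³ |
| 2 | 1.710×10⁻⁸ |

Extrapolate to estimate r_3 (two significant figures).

First estimate the order: p ≈ ln(r_2/r_1) / ln(r_1/r_0) = ln(1.710×10⁻⁸/2.968×10⁻³)/ln(2.968×10⁻³/1.656×10⁻¹) = ln(5.76146e-06)/ln(0.0179227) ≈ 2.9998.
Then r_3 ≈ r_2·(r_2/r_1)^p = 1.710×10⁻⁸·(5.76146e-06)^2.9998 = 1.710×10⁻⁸·1.9171e-16 ≈ 3.278e-24.

3.3e-24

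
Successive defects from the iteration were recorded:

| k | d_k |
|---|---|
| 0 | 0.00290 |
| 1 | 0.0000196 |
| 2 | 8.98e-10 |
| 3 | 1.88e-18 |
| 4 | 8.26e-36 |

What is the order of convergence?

Consecutive ratios: d_4/d_3 = 8.26e-36/1.88e-18 = 4.39362e-18, d_3/d_2 = 1.88e-18/8.98e-10 = 2.09354e-09.
p ≈ ln(4.39362e-18)/ln(2.09354e-09) = -39.9664/-19.9844 ≈ 2.00.
So the convergence is quadratic (order 2).

2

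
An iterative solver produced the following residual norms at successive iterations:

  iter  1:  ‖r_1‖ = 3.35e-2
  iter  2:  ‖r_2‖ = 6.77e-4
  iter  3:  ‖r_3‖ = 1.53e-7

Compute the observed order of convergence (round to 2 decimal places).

p ≈ ln(‖r_3‖/‖r_2‖) / ln(‖r_2‖/‖r_1‖)
  = ln(1.53e-7/6.77e-4) / ln(6.77e-4/3.35e-2)
  = ln(0.000225997) / ln(0.020209)
  = -8.39499 / -3.90163 ≈ 2.15166

2.15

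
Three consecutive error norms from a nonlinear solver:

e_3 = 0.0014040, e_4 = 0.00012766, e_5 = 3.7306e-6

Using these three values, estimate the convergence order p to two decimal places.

p ≈ ln(e_5/e_4) / ln(e_4/e_3)
  = ln(3.7306e-6/0.00012766) / ln(0.00012766/0.0014040)
  = ln(0.0292229) / ln(0.0909259)
  = -3.53280 / -2.39771 ≈ 1.47341

1.47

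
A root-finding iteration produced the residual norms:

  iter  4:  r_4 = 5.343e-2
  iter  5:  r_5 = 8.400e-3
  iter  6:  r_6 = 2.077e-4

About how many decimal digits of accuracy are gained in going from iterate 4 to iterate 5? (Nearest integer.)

Digits gained ≈ log₁₀(r_4/r_5) = log₁₀(5.343e-2/8.400e-3) = log₁₀(6.36071) ≈ 0.804.

1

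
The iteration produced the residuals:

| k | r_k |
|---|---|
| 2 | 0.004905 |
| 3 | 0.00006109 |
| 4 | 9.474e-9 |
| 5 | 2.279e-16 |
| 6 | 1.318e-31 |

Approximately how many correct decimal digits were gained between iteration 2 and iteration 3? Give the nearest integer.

Digits gained ≈ log₁₀(r_2/r_3) = log₁₀(0.004905/0.00006109) = log₁₀(80.2914) ≈ 1.905.

2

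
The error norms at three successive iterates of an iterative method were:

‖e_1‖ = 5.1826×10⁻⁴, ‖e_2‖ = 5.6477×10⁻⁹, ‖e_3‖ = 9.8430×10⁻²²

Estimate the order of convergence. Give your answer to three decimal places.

2.571

p ≈ ln(‖e_3‖/‖e_2‖) / ln(‖e_2‖/‖e_1‖)
  = ln(9.8430×10⁻²²/5.6477×10⁻⁹) / ln(5.6477×10⁻⁹/5.1826×10⁻⁴)
  = ln(1.74283e-13) / ln(1.08974e-05)
  = -29.378096 / -11.426986 ≈ 2.570940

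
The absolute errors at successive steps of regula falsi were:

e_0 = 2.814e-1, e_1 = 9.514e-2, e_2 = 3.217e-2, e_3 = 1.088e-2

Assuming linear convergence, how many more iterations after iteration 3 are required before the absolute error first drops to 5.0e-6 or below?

Rate ρ ≈ e_3/e_2 = 1.088e-2/3.217e-2 = 0.3382.
After j more steps, e_{3+j} ≈ 1.088e-2·ρ^j; need ρ^j ≤ 5.0e-6/1.088e-2 = 0.000459559.
j ≥ ln(0.000459559)/ln(0.3382) = -7.6852/-1.08412 = 7.089.
So 8 more iterations are needed.

8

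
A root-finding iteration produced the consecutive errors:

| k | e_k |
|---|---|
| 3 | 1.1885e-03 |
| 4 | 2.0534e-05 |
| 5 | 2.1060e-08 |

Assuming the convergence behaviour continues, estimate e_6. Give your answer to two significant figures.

First estimate the order: p ≈ ln(e_5/e_4) / ln(e_4/e_3) = ln(2.1060e-08/2.0534e-05)/ln(2.0534e-05/1.1885e-03) = ln(0.00102562)/ln(0.0172772) ≈ 1.6959.
Then e_6 ≈ e_5·(e_5/e_4)^p = 2.1060e-08·(0.00102562)^1.6959 = 2.1060e-08·8.52966e-06 ≈ 1.796e-13.

1.8e-13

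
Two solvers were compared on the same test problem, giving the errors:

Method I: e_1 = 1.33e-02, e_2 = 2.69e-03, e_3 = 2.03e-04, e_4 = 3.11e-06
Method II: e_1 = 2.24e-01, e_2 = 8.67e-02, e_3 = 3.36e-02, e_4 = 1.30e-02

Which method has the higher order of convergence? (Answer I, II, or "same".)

I

Method I: p ≈ ln(3.11e-06/2.03e-04)/ln(2.03e-04/2.69e-03) ≈ 1.62.
Method II: p ≈ ln(1.30e-02/3.36e-02)/ln(3.36e-02/8.67e-02) ≈ 1.00.
Method I has the higher order (≈1.6 vs ≈1.0).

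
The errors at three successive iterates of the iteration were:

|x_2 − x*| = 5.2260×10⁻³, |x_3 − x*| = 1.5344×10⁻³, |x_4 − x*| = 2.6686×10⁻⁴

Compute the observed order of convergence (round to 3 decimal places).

p ≈ ln(|x_4 − x*|/|x_3 − x*|) / ln(|x_3 − x*|/|x_2 − x*|)
  = ln(2.6686×10⁻⁴/1.5344×10⁻³) / ln(1.5344×10⁻³/5.2260×10⁻³)
  = ln(0.173918) / ln(0.293609)
  = -1.749171 / -1.225506 ≈ 1.427305

1.427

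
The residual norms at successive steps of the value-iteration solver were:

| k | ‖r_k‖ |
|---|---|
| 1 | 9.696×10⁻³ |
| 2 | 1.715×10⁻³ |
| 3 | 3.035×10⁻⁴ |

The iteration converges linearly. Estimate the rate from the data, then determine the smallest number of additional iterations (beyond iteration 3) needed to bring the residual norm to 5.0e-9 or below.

Rate ρ ≈ ‖r_3‖/‖r_2‖ = 3.035×10⁻⁴/1.715×10⁻³ = 0.1770.
After j more steps, ‖r_{3+j}‖ ≈ 3.035×10⁻⁴·ρ^j; need ρ^j ≤ 5.0e-9/3.035×10⁻⁴ = 1.64745e-05.
j ≥ ln(1.64745e-05)/ln(0.1770) = -11.0137/-1.73161 = 6.360.
So 7 more iterations are needed.

7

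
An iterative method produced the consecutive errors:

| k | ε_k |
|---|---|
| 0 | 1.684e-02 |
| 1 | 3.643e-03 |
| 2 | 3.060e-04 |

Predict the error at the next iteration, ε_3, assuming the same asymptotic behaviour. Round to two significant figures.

First estimate the order: p ≈ ln(ε_2/ε_1) / ln(ε_1/ε_0) = ln(3.060e-04/3.643e-03)/ln(3.643e-03/1.684e-02) = ln(0.0839967)/ln(0.21633) ≈ 1.6179.
Then ε_3 ≈ ε_2·(ε_2/ε_1)^p = 3.060e-04·(0.0839967)^1.6179 = 3.060e-04·0.0181787 ≈ 5.563e-06.

5.6e-6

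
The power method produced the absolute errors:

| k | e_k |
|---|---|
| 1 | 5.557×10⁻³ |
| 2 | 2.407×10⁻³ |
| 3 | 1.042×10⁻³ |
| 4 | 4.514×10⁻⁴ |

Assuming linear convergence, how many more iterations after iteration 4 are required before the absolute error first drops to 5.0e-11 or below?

Rate ρ ≈ e_4/e_3 = 4.514×10⁻⁴/1.042×10⁻³ = 0.4332.
After j more steps, e_{4+j} ≈ 4.514×10⁻⁴·ρ^j; need ρ^j ≤ 5.0e-11/4.514×10⁻⁴ = 1.10767e-07.
j ≥ ln(1.10767e-07)/ln(0.4332) = -16.0158/-0.83656 = 19.145.
So 20 more iterations are needed.

20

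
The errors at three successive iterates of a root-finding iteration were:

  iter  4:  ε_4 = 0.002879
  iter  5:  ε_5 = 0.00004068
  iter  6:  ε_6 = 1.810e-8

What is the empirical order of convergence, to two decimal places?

1.81

p ≈ ln(ε_6/ε_5) / ln(ε_5/ε_4)
  = ln(1.810e-8/0.00004068) / ln(0.00004068/0.002879)
  = ln(0.000444936) / ln(0.0141299)
  = -7.71758 / -4.25946 ≈ 1.81187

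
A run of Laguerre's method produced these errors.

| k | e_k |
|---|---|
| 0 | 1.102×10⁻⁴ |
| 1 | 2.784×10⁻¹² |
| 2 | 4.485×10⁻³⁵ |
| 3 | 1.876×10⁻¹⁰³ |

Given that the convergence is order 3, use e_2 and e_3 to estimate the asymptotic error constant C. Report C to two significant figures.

C ≈ e_3 / e_2^3
  = 1.876×10⁻¹⁰³ / (4.485×10⁻³⁵)^3
  = 1.876×10⁻¹⁰³ / 9.02168e-104 ≈ 2.0794

2.1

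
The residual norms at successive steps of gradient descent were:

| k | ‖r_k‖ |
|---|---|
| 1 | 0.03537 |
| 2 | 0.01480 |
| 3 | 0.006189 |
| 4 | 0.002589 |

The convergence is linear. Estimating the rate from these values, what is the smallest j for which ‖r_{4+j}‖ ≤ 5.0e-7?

10

Rate ρ ≈ ‖r_4‖/‖r_3‖ = 0.002589/0.006189 = 0.4183.
After j more steps, ‖r_{4+j}‖ ≈ 0.002589·ρ^j; need ρ^j ≤ 5.0e-7/0.002589 = 0.000193125.
j ≥ ln(0.000193125)/ln(0.4183) = -8.5522/-0.87156 = 9.813.
So 10 more iterations are needed.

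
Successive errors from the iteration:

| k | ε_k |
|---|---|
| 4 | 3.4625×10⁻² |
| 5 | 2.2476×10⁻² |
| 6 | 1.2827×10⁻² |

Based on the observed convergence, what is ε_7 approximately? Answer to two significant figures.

6.2e-3

First estimate the order: p ≈ ln(ε_6/ε_5) / ln(ε_5/ε_4) = ln(1.2827×10⁻²/2.2476×10⁻²)/ln(2.2476×10⁻²/3.4625×10⁻²) = ln(0.570698)/ln(0.649126) ≈ 1.2980.
Then ε_7 ≈ ε_6·(ε_6/ε_5)^p = 1.2827×10⁻²·(0.570698)^1.2980 = 1.2827×10⁻²·0.482854 ≈ 0.006194.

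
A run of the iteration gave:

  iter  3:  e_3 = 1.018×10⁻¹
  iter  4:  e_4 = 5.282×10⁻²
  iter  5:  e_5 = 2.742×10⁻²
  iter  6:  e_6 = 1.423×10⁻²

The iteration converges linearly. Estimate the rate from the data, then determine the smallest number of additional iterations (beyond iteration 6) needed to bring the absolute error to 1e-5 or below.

Rate ρ ≈ e_6/e_5 = 1.423×10⁻²/2.742×10⁻² = 0.5190.
After j more steps, e_{6+j} ≈ 1.423×10⁻²·ρ^j; need ρ^j ≤ 1e-5/1.423×10⁻² = 0.000702741.
j ≥ ln(0.000702741)/ln(0.5190) = -7.2605/-0.65585 = 11.070.
So 12 more iterations are needed.

12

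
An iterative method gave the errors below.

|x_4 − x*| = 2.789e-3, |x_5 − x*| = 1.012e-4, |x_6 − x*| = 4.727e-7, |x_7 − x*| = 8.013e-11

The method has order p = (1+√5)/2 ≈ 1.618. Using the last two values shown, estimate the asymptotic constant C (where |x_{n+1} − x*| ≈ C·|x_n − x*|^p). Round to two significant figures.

C ≈ |x_7 − x*| / |x_6 − x*|^1.618
  = 8.013e-11 / (4.727e-7)^1.618
  = 8.013e-11 / 5.82746e-11 ≈ 1.375

1.4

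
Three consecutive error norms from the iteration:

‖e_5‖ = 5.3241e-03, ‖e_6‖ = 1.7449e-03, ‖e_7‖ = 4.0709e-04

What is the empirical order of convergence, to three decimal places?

1.305

p ≈ ln(‖e_7‖/‖e_6‖) / ln(‖e_6‖/‖e_5‖)
  = ln(4.0709e-04/1.7449e-03) / ln(1.7449e-03/5.3241e-03)
  = ln(0.233303) / ln(0.327736)
  = -1.455417 / -1.115547 ≈ 1.304667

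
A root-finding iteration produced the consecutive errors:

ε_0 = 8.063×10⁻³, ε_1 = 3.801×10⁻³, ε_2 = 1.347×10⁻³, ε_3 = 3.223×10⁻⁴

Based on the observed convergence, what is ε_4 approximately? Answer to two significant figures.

First estimate the order: p ≈ ln(ε_3/ε_2) / ln(ε_2/ε_1) = ln(3.223×10⁻⁴/1.347×10⁻³)/ln(1.347×10⁻³/3.801×10⁻³) = ln(0.239272)/ln(0.35438) ≈ 1.3786.
Then ε_4 ≈ ε_3·(ε_3/ε_2)^p = 3.223×10⁻⁴·(0.239272)^1.3786 = 3.223×10⁻⁴·0.139232 ≈ 4.487e-05.

4.5e-5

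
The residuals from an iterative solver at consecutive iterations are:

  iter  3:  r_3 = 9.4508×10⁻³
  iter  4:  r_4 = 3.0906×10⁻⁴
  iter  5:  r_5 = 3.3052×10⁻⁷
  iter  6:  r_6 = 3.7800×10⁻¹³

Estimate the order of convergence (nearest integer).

Consecutive ratios: r_6/r_5 = 3.7800×10⁻¹³/3.3052×10⁻⁷ = 1.14365e-06, r_5/r_4 = 3.3052×10⁻⁷/3.0906×10⁻⁴ = 0.00106944.
p ≈ ln(1.14365e-06)/ln(0.00106944) = -13.6813/-6.8406 ≈ 2.00.
So the convergence is quadratic (order 2).

2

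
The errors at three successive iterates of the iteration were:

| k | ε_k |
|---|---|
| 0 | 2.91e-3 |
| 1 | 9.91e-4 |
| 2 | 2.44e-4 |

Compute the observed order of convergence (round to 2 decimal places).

p ≈ ln(ε_2/ε_1) / ln(ε_1/ε_0)
  = ln(2.44e-4/9.91e-4) / ln(9.91e-4/2.91e-3)
  = ln(0.246216) / ln(0.34055)
  = -1.40155 / -1.07719 ≈ 1.30112

1.30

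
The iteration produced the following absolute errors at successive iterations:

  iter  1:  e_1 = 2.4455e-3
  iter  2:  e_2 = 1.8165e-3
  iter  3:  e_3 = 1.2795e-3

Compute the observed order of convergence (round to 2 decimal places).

1.18

p ≈ ln(e_3/e_2) / ln(e_2/e_1)
  = ln(1.2795e-3/1.8165e-3) / ln(1.8165e-3/2.4455e-3)
  = ln(0.704377) / ln(0.742793)
  = -0.35044 / -0.29734 ≈ 1.17858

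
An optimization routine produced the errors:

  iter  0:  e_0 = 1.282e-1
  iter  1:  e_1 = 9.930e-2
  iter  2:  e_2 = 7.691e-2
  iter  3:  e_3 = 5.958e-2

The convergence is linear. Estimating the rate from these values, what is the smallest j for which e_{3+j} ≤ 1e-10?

Rate ρ ≈ e_3/e_2 = 5.958e-2/7.691e-2 = 0.7747.
After j more steps, e_{3+j} ≈ 5.958e-2·ρ^j; need ρ^j ≤ 1e-10/5.958e-2 = 1.67842e-09.
j ≥ ln(1.67842e-09)/ln(0.7747) = -20.2054/-0.25528 = 79.150.
So 80 more iterations are needed.

80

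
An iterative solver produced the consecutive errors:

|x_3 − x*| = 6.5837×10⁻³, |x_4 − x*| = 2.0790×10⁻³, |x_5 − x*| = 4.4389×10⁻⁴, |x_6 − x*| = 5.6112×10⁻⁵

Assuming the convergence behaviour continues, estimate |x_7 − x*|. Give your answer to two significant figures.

3.5e-6

First estimate the order: p ≈ ln(|x_6 − x*|/|x_5 − x*|) / ln(|x_5 − x*|/|x_4 − x*|) = ln(5.6112×10⁻⁵/4.4389×10⁻⁴)/ln(4.4389×10⁻⁴/2.0790×10⁻³) = ln(0.12641)/ln(0.213511) ≈ 1.3395.
Then |x_7 − x*| ≈ |x_6 − x*|·(|x_6 − x*|/|x_5 − x*|)^p = 5.6112×10⁻⁵·(0.12641)^1.3395 = 5.6112×10⁻⁵·0.0626378 ≈ 3.515e-06.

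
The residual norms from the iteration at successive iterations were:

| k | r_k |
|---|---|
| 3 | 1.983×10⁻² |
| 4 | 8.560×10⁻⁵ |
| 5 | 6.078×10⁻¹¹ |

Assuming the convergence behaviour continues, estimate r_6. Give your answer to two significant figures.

6.3e-27

First estimate the order: p ≈ ln(r_5/r_4) / ln(r_4/r_3) = ln(6.078×10⁻¹¹/8.560×10⁻⁵)/ln(8.560×10⁻⁵/1.983×10⁻²) = ln(7.10047e-07)/ln(0.00431669) ≈ 2.6000.
Then r_6 ≈ r_5·(r_5/r_4)^p = 6.078×10⁻¹¹·(7.10047e-07)^2.6000 = 6.078×10⁻¹¹·1.03121e-16 ≈ 6.268e-27.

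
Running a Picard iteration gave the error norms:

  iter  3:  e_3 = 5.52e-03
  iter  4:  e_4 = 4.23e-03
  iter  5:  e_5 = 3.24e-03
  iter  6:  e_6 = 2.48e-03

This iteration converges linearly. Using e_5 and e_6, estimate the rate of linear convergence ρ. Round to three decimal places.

0.765

ρ ≈ e_6/e_5 = 2.48e-03/3.24e-03 = 0.76543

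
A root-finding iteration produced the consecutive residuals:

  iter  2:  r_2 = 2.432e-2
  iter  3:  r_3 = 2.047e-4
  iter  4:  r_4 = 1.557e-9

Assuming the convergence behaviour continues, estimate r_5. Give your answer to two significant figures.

3.7e-22

First estimate the order: p ≈ ln(r_4/r_3) / ln(r_3/r_2) = ln(1.557e-9/2.047e-4)/ln(2.047e-4/2.432e-2) = ln(7.60625e-06)/ln(0.00841694) ≈ 2.4671.
Then r_5 ≈ r_4·(r_4/r_3)^p = 1.557e-9·(7.60625e-06)^2.4671 = 1.557e-9·2.35145e-13 ≈ 3.661e-22.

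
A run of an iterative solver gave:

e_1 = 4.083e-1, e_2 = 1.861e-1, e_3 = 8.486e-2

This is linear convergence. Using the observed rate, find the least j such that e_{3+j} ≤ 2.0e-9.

Rate ρ ≈ e_3/e_2 = 8.486e-2/1.861e-1 = 0.4560.
After j more steps, e_{3+j} ≈ 8.486e-2·ρ^j; need ρ^j ≤ 2.0e-9/8.486e-2 = 2.35682e-08.
j ≥ ln(2.35682e-08)/ln(0.4560) = -17.5634/-0.78526 = 22.366.
So 23 more iterations are needed.

23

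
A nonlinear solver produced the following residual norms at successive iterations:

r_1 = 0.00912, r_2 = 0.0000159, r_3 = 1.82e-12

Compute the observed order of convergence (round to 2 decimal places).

2.52

p ≈ ln(r_3/r_2) / ln(r_2/r_1)
  = ln(1.82e-12/0.0000159) / ln(0.0000159/0.00912)
  = ln(1.14465e-07) / ln(0.00174342)
  = -15.98300 / -6.35191 ≈ 2.51625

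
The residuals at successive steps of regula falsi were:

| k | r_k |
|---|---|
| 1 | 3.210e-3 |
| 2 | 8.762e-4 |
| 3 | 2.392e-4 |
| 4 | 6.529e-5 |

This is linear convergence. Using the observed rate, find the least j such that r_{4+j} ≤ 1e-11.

Rate ρ ≈ r_4/r_3 = 6.529e-5/2.392e-4 = 0.2730.
After j more steps, r_{4+j} ≈ 6.529e-5·ρ^j; need ρ^j ≤ 1e-11/6.529e-5 = 1.53163e-07.
j ≥ ln(1.53163e-07)/ln(0.2730) = -15.6918/-1.29828 = 12.087.
So 13 more iterations are needed.

13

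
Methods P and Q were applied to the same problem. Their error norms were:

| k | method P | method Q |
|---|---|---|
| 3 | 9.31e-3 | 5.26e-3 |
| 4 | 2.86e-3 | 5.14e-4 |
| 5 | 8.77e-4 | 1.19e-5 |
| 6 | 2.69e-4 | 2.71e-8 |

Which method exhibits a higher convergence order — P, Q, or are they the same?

Q

Method P: p ≈ ln(2.69e-4/8.77e-4)/ln(8.77e-4/2.86e-3) ≈ 1.00.
Method Q: p ≈ ln(2.71e-8/1.19e-5)/ln(1.19e-5/5.14e-4) ≈ 1.62.
Method Q has the higher order (≈1.6 vs ≈1.0).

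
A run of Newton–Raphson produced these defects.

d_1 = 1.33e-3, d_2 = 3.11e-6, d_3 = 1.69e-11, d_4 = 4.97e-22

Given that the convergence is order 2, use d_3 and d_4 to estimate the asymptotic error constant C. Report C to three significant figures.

1.74

C ≈ d_4 / d_3^2
  = 4.97e-22 / (1.69e-11)^2
  = 4.97e-22 / 2.8561e-22 ≈ 1.7401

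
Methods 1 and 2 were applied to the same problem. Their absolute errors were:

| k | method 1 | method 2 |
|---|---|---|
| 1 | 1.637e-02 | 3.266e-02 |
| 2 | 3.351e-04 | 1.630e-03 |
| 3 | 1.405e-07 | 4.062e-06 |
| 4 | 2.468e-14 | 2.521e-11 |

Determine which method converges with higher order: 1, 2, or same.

Method 1: p ≈ ln(2.468e-14/1.405e-07)/ln(1.405e-07/3.351e-04) ≈ 2.00.
Method 2: p ≈ ln(2.521e-11/4.062e-06)/ln(4.062e-06/1.630e-03) ≈ 2.00.
Both orders ≈ 2.0 — effectively the same.

same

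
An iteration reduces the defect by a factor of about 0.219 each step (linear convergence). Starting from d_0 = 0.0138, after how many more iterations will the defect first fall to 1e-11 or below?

14

After k steps, d_k ≈ 0.0138·0.219^k.
Need 0.219^k ≤ 1e-11/0.0138 = 7.24638e-10.
k ≥ ln(7.24638e-10)/ln(0.219) = -21.0453/-1.51868 = 13.858.
Smallest integer k = 14.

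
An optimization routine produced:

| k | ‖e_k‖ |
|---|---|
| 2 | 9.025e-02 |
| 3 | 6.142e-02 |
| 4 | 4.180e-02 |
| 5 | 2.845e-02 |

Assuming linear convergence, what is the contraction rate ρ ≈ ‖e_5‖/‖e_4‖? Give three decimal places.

0.681

ρ ≈ ‖e_5‖/‖e_4‖ = 2.845e-02/4.180e-02 = 0.68062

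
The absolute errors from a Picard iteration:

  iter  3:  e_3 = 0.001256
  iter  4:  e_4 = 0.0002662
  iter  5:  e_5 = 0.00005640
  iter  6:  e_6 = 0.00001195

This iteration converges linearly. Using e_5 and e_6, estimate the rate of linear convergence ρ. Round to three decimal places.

0.212

ρ ≈ e_6/e_5 = 0.00001195/0.00005640 = 0.21188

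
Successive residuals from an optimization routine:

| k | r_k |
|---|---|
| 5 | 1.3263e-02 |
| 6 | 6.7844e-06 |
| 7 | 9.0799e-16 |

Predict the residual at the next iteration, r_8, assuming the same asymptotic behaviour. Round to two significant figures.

2.2e-45

First estimate the order: p ≈ ln(r_7/r_6) / ln(r_6/r_5) = ln(9.0799e-16/6.7844e-06)/ln(6.7844e-06/1.3263e-02) = ln(1.33835e-10)/ln(0.000511528) ≈ 3.0000.
Then r_8 ≈ r_7·(r_7/r_6)^p = 9.0799e-16·(1.33835e-10)^3.0000 = 9.0799e-16·2.39723e-30 ≈ 2.177e-45.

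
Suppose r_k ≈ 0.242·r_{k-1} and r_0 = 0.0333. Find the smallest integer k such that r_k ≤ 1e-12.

18

After k steps, r_k ≈ 0.0333·0.242^k.
Need 0.242^k ≤ 1e-12/0.0333 = 3.003e-11.
k ≥ ln(3.003e-11)/ln(0.242) = -24.2288/-1.41882 = 17.077.
Smallest integer k = 18.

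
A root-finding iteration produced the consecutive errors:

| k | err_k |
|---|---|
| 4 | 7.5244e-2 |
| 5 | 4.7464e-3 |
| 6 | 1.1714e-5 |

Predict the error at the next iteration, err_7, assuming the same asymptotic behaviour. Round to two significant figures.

First estimate the order: p ≈ ln(err_6/err_5) / ln(err_5/err_4) = ln(1.1714e-5/4.7464e-3)/ln(4.7464e-3/7.5244e-2) = ln(0.00246798)/ln(0.0630801) ≈ 2.1729.
Then err_7 ≈ err_6·(err_6/err_5)^p = 1.1714e-5·(0.00246798)^2.1729 = 1.1714e-5·2.15685e-06 ≈ 2.527e-11.

2.5e-11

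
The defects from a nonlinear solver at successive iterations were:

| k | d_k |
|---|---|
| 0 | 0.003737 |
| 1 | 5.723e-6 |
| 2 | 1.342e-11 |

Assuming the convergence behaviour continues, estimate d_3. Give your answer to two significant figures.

First estimate the order: p ≈ ln(d_2/d_1) / ln(d_1/d_0) = ln(1.342e-11/5.723e-6)/ln(5.723e-6/0.003737) = ln(2.34492e-06)/ln(0.00153144) ≈ 2.0000.
Then d_3 ≈ d_2·(d_2/d_1)^p = 1.342e-11·(2.34492e-06)^2.0000 = 1.342e-11·5.49865e-12 ≈ 7.379e-23.

7.4e-23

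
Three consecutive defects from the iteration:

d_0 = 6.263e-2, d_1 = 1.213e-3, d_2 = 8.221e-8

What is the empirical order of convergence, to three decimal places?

p ≈ ln(d_2/d_1) / ln(d_1/d_0)
  = ln(8.221e-8/1.213e-3) / ln(1.213e-3/6.263e-2)
  = ln(6.77741e-05) / ln(0.0193677)
  = -9.599330 / -3.944149 ≈ 2.433815

2.434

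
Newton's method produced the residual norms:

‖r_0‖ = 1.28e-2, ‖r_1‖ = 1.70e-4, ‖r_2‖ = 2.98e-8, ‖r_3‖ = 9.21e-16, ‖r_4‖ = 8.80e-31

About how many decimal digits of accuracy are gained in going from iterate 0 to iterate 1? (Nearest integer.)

Digits gained ≈ log₁₀(‖r_0‖/‖r_1‖) = log₁₀(1.28e-2/1.70e-4) = log₁₀(75.2941) ≈ 1.877.

2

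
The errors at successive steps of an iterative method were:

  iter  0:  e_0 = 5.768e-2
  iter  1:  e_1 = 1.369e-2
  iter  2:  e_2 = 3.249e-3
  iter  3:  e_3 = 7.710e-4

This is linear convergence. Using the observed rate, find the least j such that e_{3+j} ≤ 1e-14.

Rate ρ ≈ e_3/e_2 = 7.710e-4/3.249e-3 = 0.2373.
After j more steps, e_{3+j} ≈ 7.710e-4·ρ^j; need ρ^j ≤ 1e-14/7.710e-4 = 1.29702e-11.
j ≥ ln(1.29702e-11)/ln(0.2373) = -25.0684/-1.43843 = 17.428.
So 18 more iterations are needed.

18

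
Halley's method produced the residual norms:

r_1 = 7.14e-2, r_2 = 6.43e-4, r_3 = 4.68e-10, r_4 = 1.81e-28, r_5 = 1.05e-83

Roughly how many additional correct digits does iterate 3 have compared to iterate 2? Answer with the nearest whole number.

Digits gained ≈ log₁₀(r_2/r_3) = log₁₀(6.43e-4/4.68e-10) = log₁₀(1.37393e+06) ≈ 6.138.

6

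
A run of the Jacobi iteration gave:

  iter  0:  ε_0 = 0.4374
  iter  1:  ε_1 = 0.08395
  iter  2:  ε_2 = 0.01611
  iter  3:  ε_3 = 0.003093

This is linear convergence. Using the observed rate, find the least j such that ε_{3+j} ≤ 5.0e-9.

9

Rate ρ ≈ ε_3/ε_2 = 0.003093/0.01611 = 0.1920.
After j more steps, ε_{3+j} ≈ 0.003093·ρ^j; need ρ^j ≤ 5.0e-9/0.003093 = 1.61655e-06.
j ≥ ln(1.61655e-06)/ln(0.1920) = -13.3352/-1.65026 = 8.081.
So 9 more iterations are needed.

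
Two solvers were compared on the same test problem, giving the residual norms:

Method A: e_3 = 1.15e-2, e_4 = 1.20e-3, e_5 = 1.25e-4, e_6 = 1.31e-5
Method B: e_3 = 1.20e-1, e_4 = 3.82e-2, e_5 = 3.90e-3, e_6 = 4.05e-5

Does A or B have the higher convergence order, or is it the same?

Method A: p ≈ ln(1.31e-5/1.25e-4)/ln(1.25e-4/1.20e-3) ≈ 1.00.
Method B: p ≈ ln(4.05e-5/3.90e-3)/ln(3.90e-3/3.82e-2) ≈ 2.00.
Method B has the higher order (≈2.0 vs ≈1.0).

B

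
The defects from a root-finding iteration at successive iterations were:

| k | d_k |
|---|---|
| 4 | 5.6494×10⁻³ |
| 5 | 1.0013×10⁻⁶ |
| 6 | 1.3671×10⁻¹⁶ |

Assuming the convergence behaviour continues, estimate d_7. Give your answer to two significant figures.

First estimate the order: p ≈ ln(d_6/d_5) / ln(d_5/d_4) = ln(1.3671×10⁻¹⁶/1.0013×10⁻⁶)/ln(1.0013×10⁻⁶/5.6494×10⁻³) = ln(1.36533e-10)/ln(0.00017724) ≈ 2.6296.
Then d_7 ≈ d_6·(d_6/d_5)^p = 1.3671×10⁻¹⁶·(1.36533e-10)^2.6296 = 1.3671×10⁻¹⁶·1.14715e-26 ≈ 1.568e-42.

1.6e-42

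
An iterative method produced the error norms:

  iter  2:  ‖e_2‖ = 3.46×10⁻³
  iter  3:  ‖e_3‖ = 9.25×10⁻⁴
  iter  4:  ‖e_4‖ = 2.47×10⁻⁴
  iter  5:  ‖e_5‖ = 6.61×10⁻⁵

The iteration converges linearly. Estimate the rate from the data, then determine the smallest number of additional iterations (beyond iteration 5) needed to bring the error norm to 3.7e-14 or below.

17

Rate ρ ≈ ‖e_5‖/‖e_4‖ = 6.61×10⁻⁵/2.47×10⁻⁴ = 0.2676.
After j more steps, ‖e_{5+j}‖ ≈ 6.61×10⁻⁵·ρ^j; need ρ^j ≤ 3.7e-14/6.61×10⁻⁵ = 5.59758e-10.
j ≥ ln(5.59758e-10)/ln(0.2676) = -21.3035/-1.31826 = 16.160.
So 17 more iterations are needed.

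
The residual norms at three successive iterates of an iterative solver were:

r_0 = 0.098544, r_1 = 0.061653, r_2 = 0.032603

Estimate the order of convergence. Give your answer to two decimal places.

1.36

p ≈ ln(r_2/r_1) / ln(r_1/r_0)
  = ln(0.032603/0.061653) / ln(0.061653/0.098544)
  = ln(0.528814) / ln(0.625639)
  = -0.63712 / -0.46898 ≈ 1.35852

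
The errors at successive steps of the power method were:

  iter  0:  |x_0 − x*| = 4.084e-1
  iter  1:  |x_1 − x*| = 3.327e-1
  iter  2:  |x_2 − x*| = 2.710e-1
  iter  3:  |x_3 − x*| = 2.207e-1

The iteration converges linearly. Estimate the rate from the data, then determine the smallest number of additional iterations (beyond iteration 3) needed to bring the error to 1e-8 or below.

83

Rate ρ ≈ |x_3 − x*|/|x_2 − x*| = 2.207e-1/2.710e-1 = 0.8144.
After j more steps, |x_{3+j} − x*| ≈ 2.207e-1·ρ^j; need ρ^j ≤ 1e-8/2.207e-1 = 4.53104e-08.
j ≥ ln(4.53104e-08)/ln(0.8144) = -16.9097/-0.20530 = 82.366.
So 83 more iterations are needed.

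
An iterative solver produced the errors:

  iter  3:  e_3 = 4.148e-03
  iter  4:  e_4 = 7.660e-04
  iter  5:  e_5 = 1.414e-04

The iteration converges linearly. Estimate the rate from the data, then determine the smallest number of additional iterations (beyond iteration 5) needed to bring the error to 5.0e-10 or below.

8

Rate ρ ≈ e_5/e_4 = 1.414e-04/7.660e-04 = 0.1846.
After j more steps, e_{5+j} ≈ 1.414e-04·ρ^j; need ρ^j ≤ 5.0e-10/1.414e-04 = 3.53607e-06.
j ≥ ln(3.53607e-06)/ln(0.1846) = -12.5525/-1.68956 = 7.429.
So 8 more iterations are needed.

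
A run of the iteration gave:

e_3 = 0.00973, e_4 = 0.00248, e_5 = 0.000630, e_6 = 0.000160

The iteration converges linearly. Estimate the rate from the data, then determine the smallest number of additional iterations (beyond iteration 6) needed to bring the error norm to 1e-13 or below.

16

Rate ρ ≈ e_6/e_5 = 0.000160/0.000630 = 0.2540.
After j more steps, e_{6+j} ≈ 0.000160·ρ^j; need ρ^j ≤ 1e-13/0.000160 = 6.25e-10.
j ≥ ln(6.25e-10)/ln(0.2540) = -21.1933/-1.37042 = 15.465.
So 16 more iterations are needed.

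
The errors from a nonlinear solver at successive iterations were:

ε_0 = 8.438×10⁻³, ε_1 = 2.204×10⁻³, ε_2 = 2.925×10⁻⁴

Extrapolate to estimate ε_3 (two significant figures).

First estimate the order: p ≈ ln(ε_2/ε_1) / ln(ε_1/ε_0) = ln(2.925×10⁻⁴/2.204×10⁻³)/ln(2.204×10⁻³/8.438×10⁻³) = ln(0.132713)/ln(0.261199) ≈ 1.5044.
Then ε_3 ≈ ε_2·(ε_2/ε_1)^p = 2.925×10⁻⁴·(0.132713)^1.5044 = 2.925×10⁻⁴·0.0479194 ≈ 1.402e-05.

1.4e-5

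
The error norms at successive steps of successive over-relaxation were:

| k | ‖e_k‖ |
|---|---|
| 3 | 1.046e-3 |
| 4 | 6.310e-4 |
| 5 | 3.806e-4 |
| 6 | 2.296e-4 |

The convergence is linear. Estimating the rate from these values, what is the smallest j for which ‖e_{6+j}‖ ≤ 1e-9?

25

Rate ρ ≈ ‖e_6‖/‖e_5‖ = 2.296e-4/3.806e-4 = 0.6033.
After j more steps, ‖e_{6+j}‖ ≈ 2.296e-4·ρ^j; need ρ^j ≤ 1e-9/2.296e-4 = 4.3554e-06.
j ≥ ln(4.3554e-06)/ln(0.6033) = -12.3441/-0.50534 = 24.427.
So 25 more iterations are needed.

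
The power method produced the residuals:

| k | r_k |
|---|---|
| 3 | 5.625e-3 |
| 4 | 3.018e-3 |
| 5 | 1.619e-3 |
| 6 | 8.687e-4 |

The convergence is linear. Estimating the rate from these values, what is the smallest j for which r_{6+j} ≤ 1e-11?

30

Rate ρ ≈ r_6/r_5 = 8.687e-4/1.619e-3 = 0.5366.
After j more steps, r_{6+j} ≈ 8.687e-4·ρ^j; need ρ^j ≤ 1e-11/8.687e-4 = 1.15115e-08.
j ≥ ln(1.15115e-08)/ln(0.5366) = -18.2799/-0.62250 = 29.365.
So 30 more iterations are needed.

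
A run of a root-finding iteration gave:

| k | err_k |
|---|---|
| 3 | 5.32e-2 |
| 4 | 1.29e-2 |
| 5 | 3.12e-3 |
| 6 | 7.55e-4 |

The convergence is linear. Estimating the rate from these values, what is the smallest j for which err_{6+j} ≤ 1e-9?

10

Rate ρ ≈ err_6/err_5 = 7.55e-4/3.12e-3 = 0.2420.
After j more steps, err_{6+j} ≈ 7.55e-4·ρ^j; need ρ^j ≤ 1e-9/7.55e-4 = 1.3245e-06.
j ≥ ln(1.3245e-06)/ln(0.2420) = -13.5345/-1.41882 = 9.539.
So 10 more iterations are needed.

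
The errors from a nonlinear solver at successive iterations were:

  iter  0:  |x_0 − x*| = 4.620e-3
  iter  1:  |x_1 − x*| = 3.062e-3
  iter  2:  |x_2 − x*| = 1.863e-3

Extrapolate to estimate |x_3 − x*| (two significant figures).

1.0e-3

First estimate the order: p ≈ ln(|x_2 − x*|/|x_1 − x*|) / ln(|x_1 − x*|/|x_0 − x*|) = ln(1.863e-3/3.062e-3)/ln(3.062e-3/4.620e-3) = ln(0.608426)/ln(0.662771) ≈ 1.2080.
Then |x_3 − x*| ≈ |x_2 − x*|·(|x_2 − x*|/|x_1 − x*|)^p = 1.863e-3·(0.608426)^1.2080 = 1.863e-3·0.548685 ≈ 0.001022.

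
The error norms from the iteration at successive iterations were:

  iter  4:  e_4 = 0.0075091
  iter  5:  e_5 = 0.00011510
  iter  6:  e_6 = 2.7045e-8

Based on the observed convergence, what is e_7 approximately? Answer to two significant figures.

First estimate the order: p ≈ ln(e_6/e_5) / ln(e_5/e_4) = ln(2.7045e-8/0.00011510)/ln(0.00011510/0.0075091) = ln(0.00023497)/ln(0.0153281) ≈ 2.0000.
Then e_7 ≈ e_6·(e_6/e_5)^p = 2.7045e-8·(0.00023497)^2.0000 = 2.7045e-8·5.52109e-08 ≈ 1.493e-15.

1.5e-15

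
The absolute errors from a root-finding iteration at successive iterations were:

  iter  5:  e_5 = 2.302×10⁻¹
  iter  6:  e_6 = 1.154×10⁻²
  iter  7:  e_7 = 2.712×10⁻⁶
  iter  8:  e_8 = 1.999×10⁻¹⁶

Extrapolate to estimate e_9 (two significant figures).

1.0e-44

First estimate the order: p ≈ ln(e_8/e_7) / ln(e_7/e_6) = ln(1.999×10⁻¹⁶/2.712×10⁻⁶)/ln(2.712×10⁻⁶/1.154×10⁻²) = ln(7.37094e-11)/ln(0.000235009) ≈ 2.7922.
Then e_9 ≈ e_8·(e_8/e_7)^p = 1.999×10⁻¹⁶·(7.37094e-11)^2.7922 = 1.999×10⁻¹⁶·5.10619e-29 ≈ 1.021e-44.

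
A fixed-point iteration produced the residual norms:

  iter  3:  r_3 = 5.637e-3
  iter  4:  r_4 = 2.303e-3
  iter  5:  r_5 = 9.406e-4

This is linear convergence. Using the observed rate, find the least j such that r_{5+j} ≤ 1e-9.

16

Rate ρ ≈ r_5/r_4 = 9.406e-4/2.303e-3 = 0.4084.
After j more steps, r_{5+j} ≈ 9.406e-4·ρ^j; need ρ^j ≤ 1e-9/9.406e-4 = 1.06315e-06.
j ≥ ln(1.06315e-06)/ln(0.4084) = -13.7543/-0.89551 = 15.359.
So 16 more iterations are needed.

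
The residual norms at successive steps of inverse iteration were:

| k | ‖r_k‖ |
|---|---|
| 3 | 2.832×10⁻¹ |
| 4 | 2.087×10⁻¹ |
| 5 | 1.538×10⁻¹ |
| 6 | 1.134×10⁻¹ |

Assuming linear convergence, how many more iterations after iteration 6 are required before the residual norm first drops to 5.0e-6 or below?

33

Rate ρ ≈ ‖r_6‖/‖r_5‖ = 1.134×10⁻¹/1.538×10⁻¹ = 0.7373.
After j more steps, ‖r_{6+j}‖ ≈ 1.134×10⁻¹·ρ^j; need ρ^j ≤ 5.0e-6/1.134×10⁻¹ = 4.40917e-05.
j ≥ ln(4.40917e-05)/ln(0.7373) = -10.0292/-0.30476 = 32.909.
So 33 more iterations are needed.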